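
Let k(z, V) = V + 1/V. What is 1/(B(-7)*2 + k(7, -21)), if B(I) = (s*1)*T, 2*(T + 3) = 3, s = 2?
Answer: -21/568 ≈ -0.036972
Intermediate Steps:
T = -3/2 (T = -3 + (1/2)*3 = -3 + 3/2 = -3/2 ≈ -1.5000)
B(I) = -3 (B(I) = (2*1)*(-3/2) = 2*(-3/2) = -3)
1/(B(-7)*2 + k(7, -21)) = 1/(-3*2 + (-21 + 1/(-21))) = 1/(-6 + (-21 - 1/21)) = 1/(-6 - 442/21) = 1/(-568/21) = -21/568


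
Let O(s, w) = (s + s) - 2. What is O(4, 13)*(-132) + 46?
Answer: -746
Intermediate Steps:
O(s, w) = -2 + 2*s (O(s, w) = 2*s - 2 = -2 + 2*s)
O(4, 13)*(-132) + 46 = (-2 + 2*4)*(-132) + 46 = (-2 + 8)*(-132) + 46 = 6*(-132) + 46 = -792 + 46 = -746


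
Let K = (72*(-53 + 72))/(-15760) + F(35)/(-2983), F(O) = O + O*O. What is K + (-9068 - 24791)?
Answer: -198975744383/5876510 ≈ -33860.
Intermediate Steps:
F(O) = O + O**2
K = -2992293/5876510 (K = (72*(-53 + 72))/(-15760) + (35*(1 + 35))/(-2983) = (72*19)*(-1/15760) + (35*36)*(-1/2983) = 1368*(-1/15760) + 1260*(-1/2983) = -171/1970 - 1260/2983 = -2992293/5876510 ≈ -0.50920)
K + (-9068 - 24791) = -2992293/5876510 + (-9068 - 24791) = -2992293/5876510 - 33859 = -198975744383/5876510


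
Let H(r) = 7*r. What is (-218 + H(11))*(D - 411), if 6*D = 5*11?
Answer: 113317/2 ≈ 56659.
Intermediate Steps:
D = 55/6 (D = (5*11)/6 = (1/6)*55 = 55/6 ≈ 9.1667)
(-218 + H(11))*(D - 411) = (-218 + 7*11)*(55/6 - 411) = (-218 + 77)*(-2411/6) = -141*(-2411/6) = 113317/2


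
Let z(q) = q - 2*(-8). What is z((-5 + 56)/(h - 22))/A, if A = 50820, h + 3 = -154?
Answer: 2813/9096780 ≈ 0.00030923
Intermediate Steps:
h = -157 (h = -3 - 154 = -157)
z(q) = 16 + q (z(q) = q + 16 = 16 + q)
z((-5 + 56)/(h - 22))/A = (16 + (-5 + 56)/(-157 - 22))/50820 = (16 + 51/(-179))*(1/50820) = (16 + 51*(-1/179))*(1/50820) = (16 - 51/179)*(1/50820) = (2813/179)*(1/50820) = 2813/9096780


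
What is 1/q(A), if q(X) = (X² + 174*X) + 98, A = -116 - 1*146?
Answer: 1/23154 ≈ 4.3189e-5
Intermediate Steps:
A = -262 (A = -116 - 146 = -262)
q(X) = 98 + X² + 174*X
1/q(A) = 1/(98 + (-262)² + 174*(-262)) = 1/(98 + 68644 - 45588) = 1/23154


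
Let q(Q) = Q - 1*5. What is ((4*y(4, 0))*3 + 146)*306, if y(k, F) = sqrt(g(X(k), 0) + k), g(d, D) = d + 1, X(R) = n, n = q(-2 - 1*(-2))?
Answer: 44676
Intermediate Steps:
q(Q) = -5 + Q (q(Q) = Q - 5 = -5 + Q)
n = -5 (n = -5 + (-2 - 1*(-2)) = -5 + (-2 + 2) = -5 + 0 = -5)
X(R) = -5
g(d, D) = 1 + d
y(k, F) = sqrt(-4 + k) (y(k, F) = sqrt((1 - 5) + k) = sqrt(-4 + k))
((4*y(4, 0))*3 + 146)*306 = ((4*sqrt(-4 + 4))*3 + 146)*306 = ((4*sqrt(0))*3 + 146)*306 = ((4*0)*3 + 146)*306 = (0*3 + 146)*306 = (0 + 146)*306 = 146*306 = 44676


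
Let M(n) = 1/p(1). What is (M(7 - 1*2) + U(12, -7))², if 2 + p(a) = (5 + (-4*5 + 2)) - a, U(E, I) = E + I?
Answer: 6241/256 ≈ 24.379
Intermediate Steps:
p(a) = -15 - a (p(a) = -2 + ((5 + (-4*5 + 2)) - a) = -2 + ((5 + (-20 + 2)) - a) = -2 + ((5 - 18) - a) = -2 + (-13 - a) = -15 - a)
M(n) = -1/16 (M(n) = 1/(-15 - 1*1) = 1/(-15 - 1) = 1/(-16) = -1/16)
(M(7 - 1*2) + U(12, -7))² = (-1/16 + (12 - 7))² = (-1/16 + 5)² = (79/16)² = 6241/256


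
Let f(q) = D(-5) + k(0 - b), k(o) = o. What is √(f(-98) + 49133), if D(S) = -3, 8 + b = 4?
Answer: √49134 ≈ 221.66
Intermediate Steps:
b = -4 (b = -8 + 4 = -4)
f(q) = 1 (f(q) = -3 + (0 - 1*(-4)) = -3 + (0 + 4) = -3 + 4 = 1)
√(f(-98) + 49133) = √(1 + 49133) = √49134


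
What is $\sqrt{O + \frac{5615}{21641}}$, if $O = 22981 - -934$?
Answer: $\frac{3 \sqrt{1244478040370}}{21641} \approx 154.65$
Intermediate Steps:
$O = 23915$ ($O = 22981 + 934 = 23915$)
$\sqrt{O + \frac{5615}{21641}} = \sqrt{23915 + \frac{5615}{21641}} = \sqrt{\frac{517550130}{21641}} = \frac{3 \sqrt{1244478040370}}{21641}$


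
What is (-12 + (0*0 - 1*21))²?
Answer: 1089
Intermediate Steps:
(-12 + (0*0 - 1*21))² = (-12 + (0 - 21))² = (-12 - 21)² = (-33)² = 1089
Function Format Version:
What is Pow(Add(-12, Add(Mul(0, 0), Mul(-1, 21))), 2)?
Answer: 1089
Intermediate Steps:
Pow(Add(-12, Add(Mul(0, 0), Mul(-1, 21))), 2) = Pow(Add(-12, Add(0, -21)), 2) = Pow(Add(-12, -21), 2) = Pow(-33, 2) = 1089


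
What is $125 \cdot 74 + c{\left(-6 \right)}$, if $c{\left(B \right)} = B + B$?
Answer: $9238$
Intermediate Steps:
$c{\left(B \right)} = 2 B$
$125 \cdot 74 + c{\left(-6 \right)} = 125 \cdot 74 + 2 \left(-6\right) = 9250 - 12 = 9238$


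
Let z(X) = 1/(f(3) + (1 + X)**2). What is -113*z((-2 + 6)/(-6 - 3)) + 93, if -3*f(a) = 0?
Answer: -6828/25 ≈ -273.12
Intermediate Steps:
f(a) = 0 (f(a) = -1/3*0 = 0)
z(X) = (1 + X)**(-2) (z(X) = 1/(0 + (1 + X)**2) = 1/((1 + X)**2) = (1 + X)**(-2))
-113*z((-2 + 6)/(-6 - 3)) + 93 = -113/(1 + (-2 + 6)/(-6 - 3))**2 + 93 = -113/(1 + 4/(-9))**2 + 93 = -113/(1 + 4*(-1/9))**2 + 93 = -113/(1 - 4/9)**2 + 93 = -113/(5/9)**2 + 93 = -113*81/25 + 93 = -9153/25 + 93 = -6828/25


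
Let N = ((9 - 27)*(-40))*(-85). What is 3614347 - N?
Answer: 3675547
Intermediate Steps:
N = -61200 (N = -18*(-40)*(-85) = 720*(-85) = -61200)
3614347 - N = 3614347 - 1*(-61200) = 3614347 + 61200 = 3675547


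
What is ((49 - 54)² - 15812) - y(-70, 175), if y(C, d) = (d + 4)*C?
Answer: -3257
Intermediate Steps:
y(C, d) = C*(4 + d) (y(C, d) = (4 + d)*C = C*(4 + d))
((49 - 54)² - 15812) - y(-70, 175) = ((49 - 54)² - 15812) - (-70)*(4 + 175) = ((-5)² - 15812) - (-70)*179 = (25 - 15812) - 1*(-12530) = -15787 + 12530 = -3257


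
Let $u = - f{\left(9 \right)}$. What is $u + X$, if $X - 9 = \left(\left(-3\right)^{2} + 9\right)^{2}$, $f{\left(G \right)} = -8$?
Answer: $341$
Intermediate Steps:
$X = 333$ ($X = 9 + \left(\left(-3\right)^{2} + 9\right)^{2} = 9 + \left(9 + 9\right)^{2} = 9 + 18^{2} = 9 + 324 = 333$)
$u = 8$ ($u = \left(-1\right) \left(-8\right) = 8$)
$u + X = 8 + 333 = 341$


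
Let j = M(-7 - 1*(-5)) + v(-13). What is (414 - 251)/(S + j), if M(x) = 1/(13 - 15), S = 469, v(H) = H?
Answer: 326/911 ≈ 0.35785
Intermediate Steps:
M(x) = -½ (M(x) = 1/(-2) = -½)
j = -27/2 (j = -½ - 13 = -27/2 ≈ -13.500)
(414 - 251)/(S + j) = (414 - 251)/(469 - 27/2) = 163/(911/2) = 163*(2/911) = 326/911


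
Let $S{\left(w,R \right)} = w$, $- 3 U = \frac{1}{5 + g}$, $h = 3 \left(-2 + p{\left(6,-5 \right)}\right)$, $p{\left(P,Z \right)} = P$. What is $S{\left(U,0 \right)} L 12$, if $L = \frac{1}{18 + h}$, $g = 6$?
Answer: $- \frac{2}{165} \approx -0.012121$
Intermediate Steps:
$h = 12$ ($h = 3 \left(-2 + 6\right) = 3 \cdot 4 = 12$)
$U = - \frac{1}{33}$ ($U = - \frac{1}{3 \left(5 + 6\right)} = - \frac{1}{3 \cdot 11} = \left(- \frac{1}{3}\right) \frac{1}{11} = - \frac{1}{33} \approx -0.030303$)
$L = \frac{1}{30}$ ($L = \frac{1}{18 + 12} = \frac{1}{30} \approx 0.033333$)
$S{\left(U,0 \right)} L 12 = \left(- \frac{1}{33}\right) \frac{1}{30} \cdot 12 = \left(- \frac{1}{990}\right) 12 = - \frac{2}{165}$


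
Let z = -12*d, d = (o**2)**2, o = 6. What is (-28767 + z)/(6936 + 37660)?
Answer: -44319/44596 ≈ -0.99379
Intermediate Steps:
d = 1296 (d = (6**2)**2 = 36**2 = 1296)
z = -15552 (z = -12*1296 = -15552)
(-28767 + z)/(6936 + 37660) = (-28767 - 15552)/(6936 + 37660) = -44319/44596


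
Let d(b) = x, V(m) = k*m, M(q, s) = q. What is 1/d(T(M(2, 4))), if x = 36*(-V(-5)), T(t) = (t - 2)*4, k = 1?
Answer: 1/180 ≈ 0.0055556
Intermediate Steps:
V(m) = m (V(m) = 1*m = m)
T(t) = -8 + 4*t (T(t) = (-2 + t)*4 = -8 + 4*t)
x = 180 (x = 36*(-1*(-5)) = 36*5 = 180)
d(b) = 180
1/d(T(M(2, 4))) = 1/180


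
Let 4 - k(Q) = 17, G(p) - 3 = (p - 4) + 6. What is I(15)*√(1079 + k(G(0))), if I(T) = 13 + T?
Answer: 28*√1066 ≈ 914.19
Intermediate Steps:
G(p) = 5 + p (G(p) = 3 + ((p - 4) + 6) = 3 + ((-4 + p) + 6) = 3 + (2 + p) = 5 + p)
k(Q) = -13 (k(Q) = 4 - 1*17 = 4 - 17 = -13)
I(15)*√(1079 + k(G(0))) = (13 + 15)*√(1079 - 13) = 28*√1066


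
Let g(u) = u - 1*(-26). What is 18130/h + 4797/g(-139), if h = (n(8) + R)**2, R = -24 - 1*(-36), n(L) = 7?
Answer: 316973/40793 ≈ 7.7703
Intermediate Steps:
g(u) = 26 + u (g(u) = u + 26 = 26 + u)
R = 12 (R = -24 + 36 = 12)
h = 361 (h = (7 + 12)**2 = 19**2 = 361)
18130/h + 4797/g(-139) = 18130/361 + 4797/(26 - 139) = 18130*(1/361) + 4797/(-113) = 18130/361 + 4797*(-1/113) = 18130/361 - 4797/113 = 316973/40793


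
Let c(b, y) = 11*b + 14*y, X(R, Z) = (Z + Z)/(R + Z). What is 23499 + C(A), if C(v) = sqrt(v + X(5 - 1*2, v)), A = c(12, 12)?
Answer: 23499 + 10*sqrt(30805)/101 ≈ 23516.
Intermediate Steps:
X(R, Z) = 2*Z/(R + Z) (X(R, Z) = (2*Z)/(R + Z) = 2*Z/(R + Z))
A = 300 (A = 11*12 + 14*12 = 132 + 168 = 300)
C(v) = sqrt(v + 2*v/(3 + v)) (C(v) = sqrt(v + 2*v/((5 - 1*2) + v)) = sqrt(v + 2*v/((5 - 2) + v)) = sqrt(v + 2*v/(3 + v)))
23499 + C(A) = 23499 + sqrt(300*(5 + 300)/(3 + 300)) = 23499 + sqrt(300*305/303) = 23499 + sqrt(300*(1/303)*305) = 23499 + sqrt(30500/101) = 23499 + 10*sqrt(30805)/101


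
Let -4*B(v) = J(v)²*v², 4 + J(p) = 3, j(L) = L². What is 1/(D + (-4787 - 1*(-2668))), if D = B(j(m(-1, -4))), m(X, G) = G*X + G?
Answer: -1/2119 ≈ -0.00047192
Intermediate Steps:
m(X, G) = G + G*X
J(p) = -1 (J(p) = -4 + 3 = -1)
B(v) = -v²/4 (B(v) = -(-1)²*v²/4 = -v²/4)
D = 0 (D = -256*(1 - 1)⁴/4 = -((-4*0)²)²/4 = -(0²)²/4 = -¼*0² = -¼*0 = 0)
1/(D + (-4787 - 1*(-2668))) = 1/(0 + (-4787 - 1*(-2668))) = 1/(0 + (-4787 + 2668)) = 1/(0 - 2119) = 1/(-2119) = -1/2119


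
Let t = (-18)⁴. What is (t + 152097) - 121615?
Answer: 135458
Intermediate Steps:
t = 104976
(t + 152097) - 121615 = (104976 + 152097) - 121615 = 257073 - 121615 = 135458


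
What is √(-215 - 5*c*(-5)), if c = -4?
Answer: 3*I*√35 ≈ 17.748*I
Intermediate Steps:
√(-215 - 5*c*(-5)) = √(-215 - 5*(-4)*(-5)) = √(-215 + 20*(-5)) = √(-215 - 100) = √(-315) = 3*I*√35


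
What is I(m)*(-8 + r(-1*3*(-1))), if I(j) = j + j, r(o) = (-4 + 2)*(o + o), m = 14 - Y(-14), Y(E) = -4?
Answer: -720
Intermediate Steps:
m = 18 (m = 14 - 1*(-4) = 14 + 4 = 18)
r(o) = -4*o
I(j) = 2*j
I(m)*(-8 + r(-1*3*(-1))) = (2*18)*(-8 - 4*(-1*3)*(-1)) = 36*(-8 - (-12)*(-1)) = 36*(-8 - 4*3) = 36*(-8 - 12) = 36*(-20) = -720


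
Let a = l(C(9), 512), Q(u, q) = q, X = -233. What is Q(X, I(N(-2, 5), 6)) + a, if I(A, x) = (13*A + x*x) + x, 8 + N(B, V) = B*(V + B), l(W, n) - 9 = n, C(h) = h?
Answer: 381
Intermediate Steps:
l(W, n) = 9 + n
N(B, V) = -8 + B*(B + V) (N(B, V) = -8 + B*(V + B) = -8 + B*(B + V))
I(A, x) = x + x² + 13*A (I(A, x) = (13*A + x²) + x = (x² + 13*A) + x = x + x² + 13*A)
a = 521 (a = 9 + 512 = 521)
Q(X, I(N(-2, 5), 6)) + a = (6 + 6² + 13*(-8 + (-2)² - 2*5)) + 521 = (6 + 36 + 13*(-8 + 4 - 10)) + 521 = (6 + 36 + 13*(-14)) + 521 = (6 + 36 - 182) + 521 = -140 + 521 = 381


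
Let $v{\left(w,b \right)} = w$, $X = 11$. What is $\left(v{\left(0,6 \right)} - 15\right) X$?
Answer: $-165$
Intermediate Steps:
$\left(v{\left(0,6 \right)} - 15\right) X = \left(0 - 15\right) 11 = \left(-15\right) 11 = -165$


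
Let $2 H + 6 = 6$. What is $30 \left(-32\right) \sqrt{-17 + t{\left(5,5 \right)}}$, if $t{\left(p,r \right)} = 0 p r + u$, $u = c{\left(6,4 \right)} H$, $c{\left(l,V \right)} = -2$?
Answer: $- 960 i \sqrt{17} \approx - 3958.2 i$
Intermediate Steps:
$H = 0$ ($H = -3 + \frac{1}{2} \cdot 6 = -3 + 3 = 0$)
$u = 0$ ($u = \left(-2\right) 0 = 0$)
$t{\left(p,r \right)} = 0$ ($t{\left(p,r \right)} = 0 p r + 0 = 0 r + 0 = 0 + 0 = 0$)
$30 \left(-32\right) \sqrt{-17 + t{\left(5,5 \right)}} = 30 \left(-32\right) \sqrt{-17 + 0} = - 960 \sqrt{-17} = - 960 i \sqrt{17}$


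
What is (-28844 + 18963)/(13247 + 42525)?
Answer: -9881/55772 ≈ -0.17717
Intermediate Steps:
(-28844 + 18963)/(13247 + 42525) = -9881/55772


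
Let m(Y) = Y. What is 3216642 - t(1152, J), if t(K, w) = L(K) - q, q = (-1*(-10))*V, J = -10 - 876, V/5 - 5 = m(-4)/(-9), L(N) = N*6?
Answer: 28890020/9 ≈ 3.2100e+6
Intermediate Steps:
L(N) = 6*N
V = 245/9 (V = 25 + 5*(-4/(-9)) = 25 + 5*(-4*(-⅑)) = 25 + 5*(4/9) = 25 + 20/9 = 245/9 ≈ 27.222)
J = -886
q = 2450/9 (q = -1*(-10)*(245/9) = 10*(245/9) = 2450/9 ≈ 272.22)
t(K, w) = -2450/9 + 6*K (t(K, w) = 6*K - 1*2450/9 = 6*K - 2450/9 = -2450/9 + 6*K)
3216642 - t(1152, J) = 3216642 - (-2450/9 + 6*1152) = 3216642 - (-2450/9 + 6912) = 3216642 - 1*59758/9 = 3216642 - 59758/9 = 28890020/9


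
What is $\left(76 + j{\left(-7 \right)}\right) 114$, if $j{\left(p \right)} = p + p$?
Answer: $7068$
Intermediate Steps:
$j{\left(p \right)} = 2 p$
$\left(76 + j{\left(-7 \right)}\right) 114 = \left(76 + 2 \left(-7\right)\right) 114 = \left(76 - 14\right) 114 = 62 \cdot 114 = 7068$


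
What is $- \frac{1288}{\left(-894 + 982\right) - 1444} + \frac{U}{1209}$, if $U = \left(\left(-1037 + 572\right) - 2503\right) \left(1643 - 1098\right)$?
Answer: $- \frac{60884838}{45539} \approx -1337.0$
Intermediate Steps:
$U = -1617560$ ($U = \left(-465 - 2503\right) 545 = \left(-2968\right) 545 = -1617560$)
$- \frac{1288}{\left(-894 + 982\right) - 1444} + \frac{U}{1209} = - \frac{1288}{\left(-894 + 982\right) - 1444} - \frac{1617560}{1209} = - \frac{1288}{88 - 1444} - \frac{1617560}{1209} = - \frac{1288}{-1356} - \frac{1617560}{1209} = \left(-1288\right) \left(- \frac{1}{1356}\right) - \frac{1617560}{1209} = \frac{322}{339} - \frac{1617560}{1209} = - \frac{60884838}{45539}$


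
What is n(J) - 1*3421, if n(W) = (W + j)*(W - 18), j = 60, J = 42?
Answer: -973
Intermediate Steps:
n(W) = (-18 + W)*(60 + W) (n(W) = (W + 60)*(W - 18) = (60 + W)*(-18 + W) = (-18 + W)*(60 + W))
n(J) - 1*3421 = (-1080 + 42**2 + 42*42) - 1*3421 = (-1080 + 1764 + 1764) - 3421 = 2448 - 3421 = -973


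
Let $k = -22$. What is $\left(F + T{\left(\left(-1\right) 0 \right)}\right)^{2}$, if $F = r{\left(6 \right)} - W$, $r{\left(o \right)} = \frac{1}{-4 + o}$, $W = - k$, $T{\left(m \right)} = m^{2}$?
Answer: $\frac{1849}{4} \approx 462.25$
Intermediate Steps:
$W = 22$ ($W = \left(-1\right) \left(-22\right) = 22$)
$F = - \frac{43}{2}$ ($F = \frac{1}{-4 + 6} - 22 = \frac{1}{2} - 22 = - \frac{43}{2} \approx -21.5$)
$\left(F + T{\left(\left(-1\right) 0 \right)}\right)^{2} = \left(- \frac{43}{2} + \left(\left(-1\right) 0\right)^{2}\right)^{2} = \left(- \frac{43}{2} + 0^{2}\right)^{2} = \left(- \frac{43}{2} + 0\right)^{2} = \left(- \frac{43}{2}\right)^{2} = \frac{1849}{4}$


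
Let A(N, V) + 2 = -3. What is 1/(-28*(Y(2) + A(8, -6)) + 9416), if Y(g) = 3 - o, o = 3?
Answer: 1/9556 ≈ 0.00010465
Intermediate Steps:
A(N, V) = -5 (A(N, V) = -2 - 3 = -5)
Y(g) = 0 (Y(g) = 3 - 1*3 = 3 - 3 = 0)
1/(-28*(Y(2) + A(8, -6)) + 9416) = 1/(-28*(0 - 5) + 9416) = 1/(-28*(-5) + 9416) = 1/(140 + 9416) = 1/9556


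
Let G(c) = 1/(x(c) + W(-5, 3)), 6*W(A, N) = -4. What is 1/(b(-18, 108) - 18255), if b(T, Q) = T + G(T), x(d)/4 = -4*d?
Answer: -862/15751323 ≈ -5.4726e-5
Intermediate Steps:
W(A, N) = -⅔ (W(A, N) = (⅙)*(-4) = -⅔)
x(d) = -16*d (x(d) = 4*(-4*d) = -16*d)
G(c) = 1/(-⅔ - 16*c) (G(c) = 1/(-16*c - ⅔) = 1/(-⅔ - 16*c))
b(T, Q) = T - 3/(2 + 48*T)
1/(b(-18, 108) - 18255) = 1/((-3 + 2*(-18)*(1 + 24*(-18)))/(2*(1 + 24*(-18))) - 18255) = 1/((-3 + 2*(-18)*(1 - 432))/(2*(1 - 432)) - 18255) = 1/((½)*(-3 + 2*(-18)*(-431))/(-431) - 18255) = 1/((½)*(-1/431)*(-3 + 15516) - 18255) = 1/((½)*(-1/431)*15513 - 18255) = 1/(-15513/862 - 18255) = 1/(-15751323/862) = -862/15751323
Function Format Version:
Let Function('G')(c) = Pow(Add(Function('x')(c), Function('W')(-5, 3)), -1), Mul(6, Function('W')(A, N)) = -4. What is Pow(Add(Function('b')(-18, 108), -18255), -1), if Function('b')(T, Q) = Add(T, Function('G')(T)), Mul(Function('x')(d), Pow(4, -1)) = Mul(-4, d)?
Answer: Rational(-862, 15751323) ≈ -5.4726e-5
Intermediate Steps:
Function('W')(A, N) = Rational(-2, 3) (Function('W')(A, N) = Mul(Rational(1, 6), -4) = Rational(-2, 3))
Function('x')(d) = Mul(-16, d) (Function('x')(d) = Mul(4, Mul(-4, d)) = Mul(-16, d))
Function('G')(c) = Pow(Add(Rational(-2, 3), Mul(-16, c)), -1) (Function('G')(c) = Pow(Add(Mul(-16, c), Rational(-2, 3)), -1) = Pow(Add(Rational(-2, 3), Mul(-16, c)), -1))
Function('b')(T, Q) = Add(T, Mul(-3, Pow(Add(2, Mul(48, T)), -1)))
Pow(Add(Function('b')(-18, 108), -18255), -1) = Pow(Add(Mul(Rational(1, 2), Pow(Add(1, Mul(24, -18)), -1), Add(-3, Mul(2, -18, Add(1, Mul(24, -18))))), -18255), -1) = Pow(Add(Mul(Rational(1, 2), Pow(Add(1, -432), -1), Add(-3, Mul(2, -18, Add(1, -432)))), -18255), -1) = Pow(Add(Mul(Rational(1, 2), Pow(-431, -1), Add(-3, Mul(2, -18, -431))), -18255), -1) = Pow(Add(Mul(Rational(1, 2), Rational(-1, 431), Add(-3, 15516)), -18255), -1) = Pow(Add(Mul(Rational(1, 2), Rational(-1, 431), 15513), -18255), -1) = Pow(Add(Rational(-15513, 862), -18255), -1) = Pow(Rational(-15751323, 862), -1) = Rational(-862, 15751323)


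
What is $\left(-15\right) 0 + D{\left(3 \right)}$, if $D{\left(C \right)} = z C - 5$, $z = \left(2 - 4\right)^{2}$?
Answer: $7$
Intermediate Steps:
$z = 4$ ($z = \left(-2\right)^{2} = 4$)
$D{\left(C \right)} = -5 + 4 C$ ($D{\left(C \right)} = 4 C - 5 = -5 + 4 C$)
$\left(-15\right) 0 + D{\left(3 \right)} = \left(-15\right) 0 + \left(-5 + 4 \cdot 3\right) = 0 + \left(-5 + 12\right) = 0 + 7 = 7$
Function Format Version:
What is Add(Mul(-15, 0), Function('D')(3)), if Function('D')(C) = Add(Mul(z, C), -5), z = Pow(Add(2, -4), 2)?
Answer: 7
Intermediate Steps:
z = 4 (z = Pow(-2, 2) = 4)
Function('D')(C) = Add(-5, Mul(4, C)) (Function('D')(C) = Add(Mul(4, C), -5) = Add(-5, Mul(4, C)))
Add(Mul(-15, 0), Function('D')(3)) = Add(Mul(-15, 0), Add(-5, Mul(4, 3))) = Add(0, Add(-5, 12)) = Add(0, 7) = 7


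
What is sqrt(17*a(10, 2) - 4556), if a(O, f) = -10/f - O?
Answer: I*sqrt(4811) ≈ 69.361*I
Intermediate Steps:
a(O, f) = -O - 10/f
sqrt(17*a(10, 2) - 4556) = sqrt(17*(-1*10 - 10/2) - 4556) = sqrt(17*(-10 - 10*1/2) - 4556) = sqrt(17*(-10 - 5) - 4556) = sqrt(17*(-15) - 4556) = sqrt(-255 - 4556) = sqrt(-4811) = I*sqrt(4811)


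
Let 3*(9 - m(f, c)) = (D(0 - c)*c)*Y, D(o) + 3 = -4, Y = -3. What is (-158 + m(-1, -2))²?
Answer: 18225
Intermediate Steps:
D(o) = -7 (D(o) = -3 - 4 = -7)
m(f, c) = 9 - 7*c (m(f, c) = 9 - (-7*c)*(-3)/3 = 9 - 7*c)
(-158 + m(-1, -2))² = (-158 + (9 - 7*(-2)))² = (-158 + (9 + 14))² = (-158 + 23)² = (-135)² = 18225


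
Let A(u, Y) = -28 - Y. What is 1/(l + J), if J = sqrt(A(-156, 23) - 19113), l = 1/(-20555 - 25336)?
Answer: -45891/40359075095485 - 4211967762*I*sqrt(4791)/40359075095485 ≈ -1.1371e-9 - 0.0072237*I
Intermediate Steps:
l = -1/45891 (l = 1/(-45891) = -1/45891 ≈ -2.1791e-5)
J = 2*I*sqrt(4791) (J = sqrt((-28 - 1*23) - 19113) = sqrt((-28 - 23) - 19113) = sqrt(-51 - 19113) = sqrt(-19164) = 2*I*sqrt(4791) ≈ 138.43*I)
1/(l + J) = 1/(-1/45891 + 2*I*sqrt(4791))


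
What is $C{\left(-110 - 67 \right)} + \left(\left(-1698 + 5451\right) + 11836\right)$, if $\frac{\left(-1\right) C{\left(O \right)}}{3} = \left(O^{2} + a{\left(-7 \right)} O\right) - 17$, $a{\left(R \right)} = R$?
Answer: $-82064$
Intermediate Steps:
$C{\left(O \right)} = 51 - 3 O^{2} + 21 O$ ($C{\left(O \right)} = - 3 \left(\left(O^{2} - 7 O\right) - 17\right) = - 3 \left(-17 + O^{2} - 7 O\right) = 51 - 3 O^{2} + 21 O$)
$C{\left(-110 - 67 \right)} + \left(\left(-1698 + 5451\right) + 11836\right) = \left(51 - 3 \left(-110 - 67\right)^{2} + 21 \left(-110 - 67\right)\right) + \left(\left(-1698 + 5451\right) + 11836\right) = \left(51 - 3 \left(-177\right)^{2} + 21 \left(-177\right)\right) + \left(3753 + 11836\right) = \left(51 - 93987 - 3717\right) + 15589 = -97653 + 15589 = -82064$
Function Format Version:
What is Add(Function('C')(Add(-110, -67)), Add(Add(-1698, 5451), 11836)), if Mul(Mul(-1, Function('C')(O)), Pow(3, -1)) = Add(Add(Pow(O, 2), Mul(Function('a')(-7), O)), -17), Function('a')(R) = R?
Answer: -82064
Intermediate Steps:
Function('C')(O) = Add(51, Mul(-3, Pow(O, 2)), Mul(21, O)) (Function('C')(O) = Mul(-3, Add(Add(Pow(O, 2), Mul(-7, O)), -17)) = Mul(-3, Add(-17, Pow(O, 2), Mul(-7, O))) = Add(51, Mul(-3, Pow(O, 2)), Mul(21, O)))
Add(Function('C')(Add(-110, -67)), Add(Add(-1698, 5451), 11836)) = Add(Add(51, Mul(-3, Pow(Add(-110, -67), 2)), Mul(21, Add(-110, -67))), Add(Add(-1698, 5451), 11836)) = Add(Add(51, Mul(-3, Pow(-177, 2)), Mul(21, -177)), Add(3753, 11836)) = Add(Add(51, Mul(-3, 31329), -3717), 15589) = Add(Add(51, -93987, -3717), 15589) = Add(-97653, 15589) = -82064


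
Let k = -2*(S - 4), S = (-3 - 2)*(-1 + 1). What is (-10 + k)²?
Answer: 4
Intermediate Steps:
S = 0 (S = -5*0 = 0)
k = 8 (k = -2*(0 - 4) = -2*(-4) = 8)
(-10 + k)² = (-10 + 8)² = (-2)² = 4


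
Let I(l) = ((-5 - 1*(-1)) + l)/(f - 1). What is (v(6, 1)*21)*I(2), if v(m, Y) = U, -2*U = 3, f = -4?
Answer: -63/5 ≈ -12.600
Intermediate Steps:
U = -3/2 (U = -½*3 = -3/2 ≈ -1.5000)
v(m, Y) = -3/2
I(l) = ⅘ - l/5 (I(l) = ((-5 - 1*(-1)) + l)/(-4 - 1) = ((-5 + 1) + l)/(-5) = (-4 + l)*(-⅕) = ⅘ - l/5)
(v(6, 1)*21)*I(2) = (-3/2*21)*(⅘ - ⅕*2) = -63*(⅘ - ⅖)/2 = -63/2*⅖ = -63/5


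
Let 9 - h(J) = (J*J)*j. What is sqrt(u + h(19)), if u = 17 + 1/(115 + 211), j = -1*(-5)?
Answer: 11*I*sqrt(1562518)/326 ≈ 42.178*I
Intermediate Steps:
j = 5
h(J) = 9 - 5*J**2 (h(J) = 9 - J*J*5 = 9 - J**2*5 = 9 - 5*J**2)
u = 5543/326 (u = 17 + 1/326 = 5543/326 ≈ 17.003)
sqrt(u + h(19)) = sqrt(5543/326 + (9 - 5*19**2)) = sqrt(5543/326 + (9 - 5*361)) = sqrt(5543/326 + (9 - 1805)) = sqrt(5543/326 - 1796) = sqrt(-579953/326) = 11*I*sqrt(1562518)/326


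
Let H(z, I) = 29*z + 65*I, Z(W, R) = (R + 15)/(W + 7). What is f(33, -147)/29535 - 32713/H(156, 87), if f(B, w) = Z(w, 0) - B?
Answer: -9020810891/2805943140 ≈ -3.2149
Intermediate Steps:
Z(W, R) = (15 + R)/(7 + W)
f(B, w) = -B + 15/(7 + w) (f(B, w) = (15 + 0)/(7 + w) - B = 15/(7 + w) - B = -B + 15/(7 + w))
f(33, -147)/29535 - 32713/H(156, 87) = ((15 - 1*33*(7 - 147))/(7 - 147))/29535 - 32713/(29*156 + 65*87) = ((15 - 1*33*(-140))/(-140))*(1/29535) - 32713/(4524 + 5655) = -(15 + 4620)/140*(1/29535) - 32713/10179 = -1/140*4635*(1/29535) - 32713*1/10179 = -927/28*1/29535 - 32713/10179 = -309/275660 - 32713/10179 = -9020810891/2805943140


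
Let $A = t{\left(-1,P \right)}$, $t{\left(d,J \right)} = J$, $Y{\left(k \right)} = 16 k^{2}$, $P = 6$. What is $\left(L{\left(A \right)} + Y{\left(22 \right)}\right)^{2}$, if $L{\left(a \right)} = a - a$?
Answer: $59969536$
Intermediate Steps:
$A = 6$
$L{\left(a \right)} = 0$
$\left(L{\left(A \right)} + Y{\left(22 \right)}\right)^{2} = \left(0 + 16 \cdot 22^{2}\right)^{2} = \left(0 + 16 \cdot 484\right)^{2} = \left(0 + 7744\right)^{2} = 7744^{2} = 59969536$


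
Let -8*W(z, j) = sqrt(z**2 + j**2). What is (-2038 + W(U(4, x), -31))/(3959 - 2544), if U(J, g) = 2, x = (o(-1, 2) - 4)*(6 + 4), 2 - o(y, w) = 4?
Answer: -2038/1415 - sqrt(965)/11320 ≈ -1.4430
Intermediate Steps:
o(y, w) = -2 (o(y, w) = 2 - 1*4 = 2 - 4 = -2)
x = -60 (x = (-2 - 4)*(6 + 4) = -6*10 = -60)
W(z, j) = -sqrt(j**2 + z**2)/8 (W(z, j) = -sqrt(z**2 + j**2)/8 = -sqrt(j**2 + z**2)/8)
(-2038 + W(U(4, x), -31))/(3959 - 2544) = (-2038 - sqrt((-31)**2 + 2**2)/8)/(3959 - 2544) = (-2038 - sqrt(961 + 4)/8)/1415 = (-2038 - sqrt(965)/8)*(1/1415) = -2038/1415 - sqrt(965)/11320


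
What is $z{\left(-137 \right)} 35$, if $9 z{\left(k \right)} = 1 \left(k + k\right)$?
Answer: $- \frac{9590}{9} \approx -1065.6$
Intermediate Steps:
$z{\left(k \right)} = \frac{2 k}{9}$ ($z{\left(k \right)} = \frac{1 \left(k + k\right)}{9} = \frac{1 \cdot 2 k}{9} = \frac{2 k}{9}$)
$z{\left(-137 \right)} 35 = \frac{2}{9} \left(-137\right) 35 = \left(- \frac{274}{9}\right) 35 = - \frac{9590}{9}$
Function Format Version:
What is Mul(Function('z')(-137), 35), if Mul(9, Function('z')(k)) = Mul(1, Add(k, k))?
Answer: Rational(-9590, 9) ≈ -1065.6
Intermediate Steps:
Function('z')(k) = Mul(Rational(2, 9), k) (Function('z')(k) = Mul(Rational(1, 9), Mul(1, Add(k, k))) = Mul(Rational(1, 9), Mul(1, Mul(2, k))) = Mul(Rational(1, 9), Mul(2, k)) = Mul(Rational(2, 9), k))
Mul(Function('z')(-137), 35) = Mul(Mul(Rational(2, 9), -137), 35) = Mul(Rational(-274, 9), 35) = Rational(-9590, 9)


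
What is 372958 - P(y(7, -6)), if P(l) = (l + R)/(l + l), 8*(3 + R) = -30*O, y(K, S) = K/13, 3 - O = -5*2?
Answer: 20888311/56 ≈ 3.7301e+5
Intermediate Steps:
O = 13 (O = 3 - (-5)*2 = 3 - 1*(-10) = 3 + 10 = 13)
y(K, S) = K/13 (y(K, S) = K*(1/13) = K/13)
R = -207/4 (R = -3 + (-30*13)/8 = -3 + (⅛)*(-390) = -3 - 195/4 = -207/4 ≈ -51.750)
P(l) = (-207/4 + l)/(2*l) (P(l) = (l - 207/4)/(l + l) = (-207/4 + l)/((2*l)) = (-207/4 + l)*(1/(2*l)) = (-207/4 + l)/(2*l))
372958 - P(y(7, -6)) = 372958 - (-207 + 4*((1/13)*7))/(8*((1/13)*7)) = 372958 - (-207 + 4*(7/13))/(8*7/13) = 372958 - 13*(-207 + 28/13)/(8*7) = 372958 - 13*(-2663)/(8*7*13) = 372958 - 1*(-2663/56) = 372958 + 2663/56 = 20888311/56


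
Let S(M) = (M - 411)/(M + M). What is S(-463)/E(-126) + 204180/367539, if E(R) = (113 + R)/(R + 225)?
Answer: -4890626779/737405747 ≈ -6.6322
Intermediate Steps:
S(M) = (-411 + M)/(2*M) (S(M) = (-411 + M)/((2*M)) = (-411 + M)*(1/(2*M)) = (-411 + M)/(2*M))
E(R) = (113 + R)/(225 + R)
S(-463)/E(-126) + 204180/367539 = ((1/2)*(-411 - 463)/(-463))/(((113 - 126)/(225 - 126))) + 204180/367539 = ((1/2)*(-1/463)*(-874))/((-13/99)) + 204180*(1/367539) = 437/(463*(((1/99)*(-13)))) + 68060/122513 = 437/(463*(-13/99)) + 68060/122513 = (437/463)*(-99/13) + 68060/122513 = -43263/6019 + 68060/122513 = -4890626779/737405747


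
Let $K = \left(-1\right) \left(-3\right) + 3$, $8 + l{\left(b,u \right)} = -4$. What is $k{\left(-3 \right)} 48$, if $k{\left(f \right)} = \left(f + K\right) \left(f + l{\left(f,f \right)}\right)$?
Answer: $-2160$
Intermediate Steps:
$l{\left(b,u \right)} = -12$ ($l{\left(b,u \right)} = -8 - 4 = -12$)
$K = 6$ ($K = 3 + 3 = 6$)
$k{\left(f \right)} = \left(-12 + f\right) \left(6 + f\right)$ ($k{\left(f \right)} = \left(f + 6\right) \left(f - 12\right) = \left(6 + f\right) \left(-12 + f\right) = \left(-12 + f\right) \left(6 + f\right)$)
$k{\left(-3 \right)} 48 = \left(-72 + \left(-3\right)^{2} - -18\right) 48 = \left(-72 + 9 + 18\right) 48 = \left(-45\right) 48 = -2160$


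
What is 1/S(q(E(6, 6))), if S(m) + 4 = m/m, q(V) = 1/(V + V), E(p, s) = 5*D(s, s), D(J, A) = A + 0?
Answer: -⅓ ≈ -0.33333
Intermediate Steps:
D(J, A) = A
E(p, s) = 5*s
q(V) = 1/(2*V)
S(m) = -3 (S(m) = -4 + m/m = -4 + 1 = -3)
1/S(q(E(6, 6))) = 1/(-3) = -⅓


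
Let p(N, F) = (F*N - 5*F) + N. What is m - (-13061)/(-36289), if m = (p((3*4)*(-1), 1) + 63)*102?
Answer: 125837191/36289 ≈ 3467.6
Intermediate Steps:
p(N, F) = N - 5*F + F*N (p(N, F) = (-5*F + F*N) + N = N - 5*F + F*N)
m = 3468 (m = (((3*4)*(-1) - 5*1 + 1*((3*4)*(-1))) + 63)*102 = ((12*(-1) - 5 + 1*(12*(-1))) + 63)*102 = ((-12 - 5 + 1*(-12)) + 63)*102 = ((-12 - 5 - 12) + 63)*102 = (-29 + 63)*102 = 34*102 = 3468)
m - (-13061)/(-36289) = 3468 - (-13061)/(-36289) = 3468 - (-13061)*(-1)/36289 = 3468 - 1*13061/36289 = 3468 - 13061/36289 = 125837191/36289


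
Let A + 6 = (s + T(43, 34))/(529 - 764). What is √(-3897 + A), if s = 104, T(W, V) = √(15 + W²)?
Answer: √(-215567615 - 470*√466)/235 ≈ 62.479*I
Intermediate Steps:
A = -1514/235 - 2*√466/235 (A = -6 + (104 + √(15 + 43²))/(529 - 764) = -6 + (104 + √(15 + 1849))/(-235) = -6 + (104 + √1864)*(-1/235) = -6 + (104 + 2*√466)*(-1/235) = -6 + (-104/235 - 2*√466/235) = -1514/235 - 2*√466/235 ≈ -6.6263)
√(-3897 + A) = √(-3897 + (-1514/235 - 2*√466/235)) = √(-917309/235 - 2*√466/235)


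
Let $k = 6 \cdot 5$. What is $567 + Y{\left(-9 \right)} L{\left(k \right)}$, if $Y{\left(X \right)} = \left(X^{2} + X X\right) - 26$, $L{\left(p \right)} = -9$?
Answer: $-657$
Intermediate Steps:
$k = 30$
$Y{\left(X \right)} = -26 + 2 X^{2}$ ($Y{\left(X \right)} = \left(X^{2} + X^{2}\right) - 26 = 2 X^{2} - 26 = -26 + 2 X^{2}$)
$567 + Y{\left(-9 \right)} L{\left(k \right)} = 567 + \left(-26 + 2 \left(-9\right)^{2}\right) \left(-9\right) = 567 + \left(-26 + 2 \cdot 81\right) \left(-9\right) = 567 + \left(-26 + 162\right) \left(-9\right) = 567 + 136 \left(-9\right) = 567 - 1224 = -657$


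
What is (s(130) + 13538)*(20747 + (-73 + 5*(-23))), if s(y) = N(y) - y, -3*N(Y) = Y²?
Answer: 159839372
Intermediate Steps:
N(Y) = -Y²/3
s(y) = -y - y²/3 (s(y) = -y²/3 - y = -y - y²/3)
(s(130) + 13538)*(20747 + (-73 + 5*(-23))) = ((⅓)*130*(-3 - 1*130) + 13538)*(20747 + (-73 + 5*(-23))) = ((⅓)*130*(-3 - 130) + 13538)*(20747 + (-73 - 115)) = ((⅓)*130*(-133) + 13538)*(20747 - 188) = (-17290/3 + 13538)*20559 = (23324/3)*20559 = 159839372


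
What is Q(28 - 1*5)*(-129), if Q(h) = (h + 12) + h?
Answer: -7482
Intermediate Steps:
Q(h) = 12 + 2*h (Q(h) = (12 + h) + h = 12 + 2*h)
Q(28 - 1*5)*(-129) = (12 + 2*(28 - 1*5))*(-129) = (12 + 2*(28 - 5))*(-129) = (12 + 2*23)*(-129) = (12 + 46)*(-129) = 58*(-129) = -7482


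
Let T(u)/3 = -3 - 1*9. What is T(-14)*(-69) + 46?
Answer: 2530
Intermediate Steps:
T(u) = -36 (T(u) = 3*(-3 - 1*9) = 3*(-3 - 9) = 3*(-12) = -36)
T(-14)*(-69) + 46 = -36*(-69) + 46 = 2484 + 46 = 2530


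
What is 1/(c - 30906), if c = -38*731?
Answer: -1/58684 ≈ -1.7040e-5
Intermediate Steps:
c = -27778
1/(c - 30906) = 1/(-27778 - 30906) = 1/(-58684) = -1/58684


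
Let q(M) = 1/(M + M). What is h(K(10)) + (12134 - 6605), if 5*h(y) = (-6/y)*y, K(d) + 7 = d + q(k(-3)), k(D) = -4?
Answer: 27639/5 ≈ 5527.8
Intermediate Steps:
q(M) = 1/(2*M)
K(d) = -57/8 + d (K(d) = -7 + (d + (1/2)/(-4)) = -7 + (d + (1/2)*(-1/4)) = -7 + (d - 1/8) = -7 + (-1/8 + d) = -57/8 + d)
h(y) = -6/5 (h(y) = ((-6/y)*y)/5 = (1/5)*(-6) = -6/5)
h(K(10)) + (12134 - 6605) = -6/5 + (12134 - 6605) = -6/5 + 5529 = 27639/5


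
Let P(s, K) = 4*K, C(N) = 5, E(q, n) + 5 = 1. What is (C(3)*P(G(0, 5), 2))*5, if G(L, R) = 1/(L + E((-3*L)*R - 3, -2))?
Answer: 200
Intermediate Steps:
E(q, n) = -4 (E(q, n) = -5 + 1 = -4)
G(L, R) = 1/(-4 + L) (G(L, R) = 1/(L - 4) = 1/(-4 + L))
(C(3)*P(G(0, 5), 2))*5 = (5*(4*2))*5 = (5*8)*5 = 40*5 = 200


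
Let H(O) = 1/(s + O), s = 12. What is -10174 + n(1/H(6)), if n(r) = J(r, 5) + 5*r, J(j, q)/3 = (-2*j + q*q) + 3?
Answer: -10108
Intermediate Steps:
H(O) = 1/(12 + O)
J(j, q) = 9 - 6*j + 3*q² (J(j, q) = 3*((-2*j + q*q) + 3) = 3*((-2*j + q²) + 3) = 3*((q² - 2*j) + 3) = 3*(3 + q² - 2*j) = 9 - 6*j + 3*q²)
n(r) = 84 - r (n(r) = (9 - 6*r + 3*5²) + 5*r = (9 - 6*r + 3*25) + 5*r = (9 - 6*r + 75) + 5*r = (84 - 6*r) + 5*r = 84 - r)
-10174 + n(1/H(6)) = -10174 + (84 - 1/(1/(12 + 6))) = -10174 + (84 - 1/(1/18)) = -10174 + (84 - 1/1/18) = -10174 + (84 - 1*18) = -10174 + (84 - 18) = -10174 + 66 = -10108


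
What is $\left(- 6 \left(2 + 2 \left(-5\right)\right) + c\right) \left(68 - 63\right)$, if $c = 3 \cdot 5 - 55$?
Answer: $40$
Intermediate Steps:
$c = -40$ ($c = 15 - 55 = -40$)
$\left(- 6 \left(2 + 2 \left(-5\right)\right) + c\right) \left(68 - 63\right) = \left(- 6 \left(2 + 2 \left(-5\right)\right) - 40\right) \left(68 - 63\right) = \left(- 6 \left(2 - 10\right) - 40\right) 5 = \left(\left(-6\right) \left(-8\right) - 40\right) 5 = \left(48 - 40\right) 5 = 8 \cdot 5 = 40$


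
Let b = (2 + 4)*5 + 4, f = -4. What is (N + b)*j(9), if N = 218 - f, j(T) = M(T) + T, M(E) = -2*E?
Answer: -2304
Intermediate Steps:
j(T) = -T (j(T) = -2*T + T = -T)
N = 222 (N = 218 - 1*(-4) = 218 + 4 = 222)
b = 34 (b = 6*5 + 4 = 30 + 4 = 34)
(N + b)*j(9) = (222 + 34)*(-1*9) = 256*(-9) = -2304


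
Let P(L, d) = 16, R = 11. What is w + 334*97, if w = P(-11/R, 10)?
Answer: 32414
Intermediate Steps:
w = 16
w + 334*97 = 16 + 334*97 = 16 + 32398 = 32414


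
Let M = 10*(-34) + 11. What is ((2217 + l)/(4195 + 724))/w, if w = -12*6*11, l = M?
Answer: -236/486981 ≈ -0.00048462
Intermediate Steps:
M = -329 (M = -340 + 11 = -329)
l = -329
w = -792 (w = -72*11 = -792)
((2217 + l)/(4195 + 724))/w = ((2217 - 329)/(4195 + 724))/(-792) = (1888/4919)*(-1/792) = -236/486981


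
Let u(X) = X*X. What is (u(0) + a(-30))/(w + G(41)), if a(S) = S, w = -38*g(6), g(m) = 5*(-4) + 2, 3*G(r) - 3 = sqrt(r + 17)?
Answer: -184950/4222967 + 90*sqrt(58)/4222967 ≈ -0.043634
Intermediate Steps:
u(X) = X**2
G(r) = 1 + sqrt(17 + r)/3 (G(r) = 1 + sqrt(r + 17)/3 = 1 + sqrt(17 + r)/3)
g(m) = -18 (g(m) = -20 + 2 = -18)
w = 684 (w = -38*(-18) = 684)
(u(0) + a(-30))/(w + G(41)) = (0**2 - 30)/(684 + (1 + sqrt(17 + 41)/3)) = (0 - 30)/(684 + (1 + sqrt(58)/3)) = -30/(685 + sqrt(58)/3)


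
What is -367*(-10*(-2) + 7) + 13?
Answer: -9896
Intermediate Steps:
-367*(-10*(-2) + 7) + 13 = -367*(20 + 7) + 13 = -367*27 + 13 = -9909 + 13 = -9896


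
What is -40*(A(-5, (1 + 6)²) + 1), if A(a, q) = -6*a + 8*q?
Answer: -16920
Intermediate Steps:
-40*(A(-5, (1 + 6)²) + 1) = -40*((-6*(-5) + 8*(1 + 6)²) + 1) = -40*((30 + 8*7²) + 1) = -40*((30 + 8*49) + 1) = -40*((30 + 392) + 1) = -40*(422 + 1) = -40*423 = -16920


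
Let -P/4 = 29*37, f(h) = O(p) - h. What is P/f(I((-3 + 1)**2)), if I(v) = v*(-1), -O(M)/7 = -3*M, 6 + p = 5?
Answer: 4292/17 ≈ 252.47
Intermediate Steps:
p = -1 (p = -6 + 5 = -1)
O(M) = 21*M (O(M) = -(-21)*M = 21*M)
I(v) = -v
f(h) = -21 - h (f(h) = 21*(-1) - h = -21 - h)
P = -4292 (P = -116*37 = -4*1073 = -4292)
P/f(I((-3 + 1)**2)) = -4292/(-21 - (-1)*(-3 + 1)**2) = -4292/(-21 - (-1)*(-2)**2) = -4292/(-21 - (-1)*4) = -4292/(-21 - 1*(-4)) = -4292/(-21 + 4) = -4292/(-17) = -4292*(-1/17) = 4292/17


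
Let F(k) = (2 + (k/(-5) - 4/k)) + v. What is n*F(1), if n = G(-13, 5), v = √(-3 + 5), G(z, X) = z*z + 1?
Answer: -374 + 170*√2 ≈ -133.58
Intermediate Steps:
G(z, X) = 1 + z² (G(z, X) = z² + 1 = 1 + z²)
v = √2 ≈ 1.4142
F(k) = 2 + √2 - 4/k - k/5 (F(k) = (2 + (k/(-5) - 4/k)) + √2 = (2 + (k*(-⅕) - 4/k)) + √2 = (2 + (-k/5 - 4/k)) + √2 = (2 + (-4/k - k/5)) + √2 = (2 - 4/k - k/5) + √2 = 2 + √2 - 4/k - k/5)
n = 170 (n = 1 + (-13)² = 1 + 169 = 170)
n*F(1) = 170*(2 + √2 - 4/1 - ⅕*1) = 170*(2 + √2 - 4*1 - ⅕) = 170*(2 + √2 - 4 - ⅕) = 170*(-11/5 + √2) = -374 + 170*√2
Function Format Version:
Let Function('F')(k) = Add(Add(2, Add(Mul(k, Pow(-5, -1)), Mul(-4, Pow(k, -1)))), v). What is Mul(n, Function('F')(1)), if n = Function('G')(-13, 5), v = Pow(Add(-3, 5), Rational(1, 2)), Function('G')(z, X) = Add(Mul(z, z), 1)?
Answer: Add(-374, Mul(170, Pow(2, Rational(1, 2)))) ≈ -133.58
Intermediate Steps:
Function('G')(z, X) = Add(1, Pow(z, 2)) (Function('G')(z, X) = Add(Pow(z, 2), 1) = Add(1, Pow(z, 2)))
v = Pow(2, Rational(1, 2)) ≈ 1.4142
Function('F')(k) = Add(2, Pow(2, Rational(1, 2)), Mul(-4, Pow(k, -1)), Mul(Rational(-1, 5), k)) (Function('F')(k) = Add(Add(2, Add(Mul(k, Pow(-5, -1)), Mul(-4, Pow(k, -1)))), Pow(2, Rational(1, 2))) = Add(Add(2, Add(Mul(k, Rational(-1, 5)), Mul(-4, Pow(k, -1)))), Pow(2, Rational(1, 2))) = Add(Add(2, Add(Mul(Rational(-1, 5), k), Mul(-4, Pow(k, -1)))), Pow(2, Rational(1, 2))) = Add(Add(2, Add(Mul(-4, Pow(k, -1)), Mul(Rational(-1, 5), k))), Pow(2, Rational(1, 2))) = Add(Add(2, Mul(-4, Pow(k, -1)), Mul(Rational(-1, 5), k)), Pow(2, Rational(1, 2))) = Add(2, Pow(2, Rational(1, 2)), Mul(-4, Pow(k, -1)), Mul(Rational(-1, 5), k)))
n = 170 (n = Add(1, Pow(-13, 2)) = Add(1, 169) = 170)
Mul(n, Function('F')(1)) = Mul(170, Add(2, Pow(2, Rational(1, 2)), Mul(-4, Pow(1, -1)), Mul(Rational(-1, 5), 1))) = Mul(170, Add(2, Pow(2, Rational(1, 2)), Mul(-4, 1), Rational(-1, 5))) = Mul(170, Add(2, Pow(2, Rational(1, 2)), -4, Rational(-1, 5))) = Mul(170, Add(Rational(-11, 5), Pow(2, Rational(1, 2)))) = Add(-374, Mul(170, Pow(2, Rational(1, 2))))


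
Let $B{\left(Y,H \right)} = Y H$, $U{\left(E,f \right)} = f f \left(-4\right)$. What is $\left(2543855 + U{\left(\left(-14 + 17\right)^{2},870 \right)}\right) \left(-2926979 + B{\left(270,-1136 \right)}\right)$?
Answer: $1564285722755$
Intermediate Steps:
$U{\left(E,f \right)} = - 4 f^{2}$ ($U{\left(E,f \right)} = f^{2} \left(-4\right) = - 4 f^{2}$)
$B{\left(Y,H \right)} = H Y$
$\left(2543855 + U{\left(\left(-14 + 17\right)^{2},870 \right)}\right) \left(-2926979 + B{\left(270,-1136 \right)}\right) = \left(2543855 - 4 \cdot 870^{2}\right) \left(-2926979 - 306720\right) = \left(2543855 - 3027600\right) \left(-2926979 - 306720\right) = \left(2543855 - 3027600\right) \left(-3233699\right) = \left(-483745\right) \left(-3233699\right) = 1564285722755$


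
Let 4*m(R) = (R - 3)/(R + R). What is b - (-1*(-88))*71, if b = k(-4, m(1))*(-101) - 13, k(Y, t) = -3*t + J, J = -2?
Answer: -24539/4 ≈ -6134.8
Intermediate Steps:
m(R) = (-3 + R)/(8*R) (m(R) = ((R - 3)/(R + R))/4 = ((-3 + R)/((2*R)))/4 = ((-3 + R)*(1/(2*R)))/4 = ((-3 + R)/(2*R))/4 = (-3 + R)/(8*R))
k(Y, t) = -2 - 3*t (k(Y, t) = -3*t - 2 = -2 - 3*t)
b = 453/4 (b = (-2 - 3*(-3 + 1)/(8*1))*(-101) - 13 = (-2 - 3*(-2)/8)*(-101) - 13 = (-2 - 3*(-¼))*(-101) - 13 = (-2 + ¾)*(-101) - 13 = -5/4*(-101) - 13 = 505/4 - 13 = 453/4 ≈ 113.25)
b - (-1*(-88))*71 = 453/4 - (-1*(-88))*71 = 453/4 - 88*71 = 453/4 - 1*6248 = 453/4 - 6248 = -24539/4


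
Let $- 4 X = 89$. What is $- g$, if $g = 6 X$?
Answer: $\frac{267}{2} \approx 133.5$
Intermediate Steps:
$X = - \frac{89}{4}$ ($X = \left(- \frac{1}{4}\right) 89 = - \frac{89}{4} \approx -22.25$)
$g = - \frac{267}{2}$ ($g = 6 \left(- \frac{89}{4}\right) = - \frac{267}{2} \approx -133.5$)
$- g = \left(-1\right) \left(- \frac{267}{2}\right) = \frac{267}{2}$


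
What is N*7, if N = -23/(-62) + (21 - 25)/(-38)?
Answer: 3927/1178 ≈ 3.3336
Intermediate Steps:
N = 561/1178 (N = -23*(-1/62) - 4*(-1/38) = 23/62 + 2/19 = 561/1178 ≈ 0.47623)
N*7 = (561/1178)*7 = 3927/1178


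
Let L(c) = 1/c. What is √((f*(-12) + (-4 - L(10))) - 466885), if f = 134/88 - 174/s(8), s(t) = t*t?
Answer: I*√22596737790/220 ≈ 683.28*I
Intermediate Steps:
s(t) = t²
f = -421/352 (f = 134/88 - 174/(8²) = 134*(1/88) - 174/64 = 67/44 - 174*1/64 = 67/44 - 87/32 = -421/352 ≈ -1.1960)
√((f*(-12) + (-4 - L(10))) - 466885) = √((-421/352*(-12) + (-4 - 1/10)) - 466885) = √((1263/88 + (-4 - 1*⅒)) - 466885) = √((1263/88 + (-4 - ⅒)) - 466885) = √((1263/88 - 41/10) - 466885) = √(4511/440 - 466885) = √(-205424889/440) = I*√22596737790/220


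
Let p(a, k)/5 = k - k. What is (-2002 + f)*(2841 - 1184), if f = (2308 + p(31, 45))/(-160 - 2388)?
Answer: -2114085107/637 ≈ -3.3188e+6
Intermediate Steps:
p(a, k) = 0 (p(a, k) = 5*(k - k) = 5*0 = 0)
f = -577/637 (f = (2308 + 0)/(-160 - 2388) = 2308/(-2548) = 2308*(-1/2548) = -577/637 ≈ -0.90581)
(-2002 + f)*(2841 - 1184) = (-2002 - 577/637)*(2841 - 1184) = -1275851/637*1657 = -2114085107/637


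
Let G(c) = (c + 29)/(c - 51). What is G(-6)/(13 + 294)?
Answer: -23/17499 ≈ -0.0013144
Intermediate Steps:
G(c) = (29 + c)/(-51 + c)
G(-6)/(13 + 294) = ((29 - 6)/(-51 - 6))/(13 + 294) = (23/(-57))/307 = -1/57*23*(1/307) = -23/57*1/307 = -23/17499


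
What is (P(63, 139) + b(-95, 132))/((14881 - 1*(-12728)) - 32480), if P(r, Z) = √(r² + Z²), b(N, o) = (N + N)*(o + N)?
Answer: 7030/4871 - √23290/4871 ≈ 1.4119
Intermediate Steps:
b(N, o) = 2*N*(N + o) (b(N, o) = (2*N)*(N + o) = 2*N*(N + o))
P(r, Z) = √(Z² + r²)
(P(63, 139) + b(-95, 132))/((14881 - 1*(-12728)) - 32480) = (√(139² + 63²) + 2*(-95)*(-95 + 132))/((14881 - 1*(-12728)) - 32480) = (√(19321 + 3969) + 2*(-95)*37)/((14881 + 12728) - 32480) = (√23290 - 7030)/(27609 - 32480) = (-7030 + √23290)/(-4871) = (-7030 + √23290)*(-1/4871) = 7030/4871 - √23290/4871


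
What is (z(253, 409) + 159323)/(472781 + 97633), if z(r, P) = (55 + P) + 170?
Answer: 53319/190138 ≈ 0.28042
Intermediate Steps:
z(r, P) = 225 + P
(z(253, 409) + 159323)/(472781 + 97633) = ((225 + 409) + 159323)/(472781 + 97633) = (634 + 159323)/570414 = 159957*(1/570414) = 53319/190138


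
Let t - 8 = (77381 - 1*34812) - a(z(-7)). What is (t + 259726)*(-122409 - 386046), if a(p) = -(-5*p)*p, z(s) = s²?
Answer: -147603469590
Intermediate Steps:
a(p) = 5*p² (a(p) = -(-5)*p² = 5*p²)
t = 30572 (t = 8 + ((77381 - 1*34812) - 5*((-7)²)²) = 8 + ((77381 - 34812) - 5*49²) = 8 + (42569 - 5*2401) = 8 + (42569 - 1*12005) = 8 + (42569 - 12005) = 8 + 30564 = 30572)
(t + 259726)*(-122409 - 386046) = (30572 + 259726)*(-122409 - 386046) = 290298*(-508455) = -147603469590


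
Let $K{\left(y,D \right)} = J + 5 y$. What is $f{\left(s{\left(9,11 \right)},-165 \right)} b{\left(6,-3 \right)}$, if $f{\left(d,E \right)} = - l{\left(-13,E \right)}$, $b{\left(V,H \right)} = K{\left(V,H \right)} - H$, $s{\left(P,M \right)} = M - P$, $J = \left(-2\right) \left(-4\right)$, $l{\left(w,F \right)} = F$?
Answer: $6765$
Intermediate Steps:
$J = 8$
$K{\left(y,D \right)} = 8 + 5 y$
$b{\left(V,H \right)} = 8 - H + 5 V$ ($b{\left(V,H \right)} = \left(8 + 5 V\right) - H = 8 - H + 5 V$)
$f{\left(d,E \right)} = - E$
$f{\left(s{\left(9,11 \right)},-165 \right)} b{\left(6,-3 \right)} = \left(-1\right) \left(-165\right) \left(8 - -3 + 5 \cdot 6\right) = 165 \left(8 + 3 + 30\right) = 165 \cdot 41 = 6765$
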